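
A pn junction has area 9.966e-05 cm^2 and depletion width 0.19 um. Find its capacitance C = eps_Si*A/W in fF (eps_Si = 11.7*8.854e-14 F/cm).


Step 1: eps_Si = 11.7 * 8.854e-14 = 1.035918e-12 F/cm
Step 2: W in cm = 0.19 * 1e-4 = 1.90e-05 cm
Step 3: C = 1.035918e-12 * 9.966e-05 / 1.90e-05 = 5.433663e-12 F
Step 4: C = 5433.66 fF

5433.66


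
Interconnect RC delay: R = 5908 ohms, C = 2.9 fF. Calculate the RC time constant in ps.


Step 1: tau = R * C
Step 2: tau = 5908 * 2.9 fF = 5908 * 2.9e-15 F
Step 3: tau = 1.71332e-11 s = 17.1332 ps

17.1332


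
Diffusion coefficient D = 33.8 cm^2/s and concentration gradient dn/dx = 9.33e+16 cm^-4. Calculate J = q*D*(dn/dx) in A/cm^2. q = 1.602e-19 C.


Step 1: J = q * D * (dn/dx)
Step 2: J = 1.602e-19 * 33.8 * 9.33e+16
Step 3: J = 5.05e-01 A/cm^2

5.05e-01


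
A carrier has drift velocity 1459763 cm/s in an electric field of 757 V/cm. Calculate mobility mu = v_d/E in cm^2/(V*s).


Step 1: mu = v_d / E
Step 2: mu = 1459763 / 757
Step 3: mu = 1928.35 cm^2/(V*s)

1928.35


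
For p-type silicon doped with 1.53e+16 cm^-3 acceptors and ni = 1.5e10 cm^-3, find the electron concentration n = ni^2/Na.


Step 1: Majority hole concentration p ≈ Na = 1.53e+16 cm^-3
Step 2: n = ni^2 / Na = (1.5e10)^2 / 1.53e+16
Step 3: n = 1.47e+04 cm^-3

1.47e+04


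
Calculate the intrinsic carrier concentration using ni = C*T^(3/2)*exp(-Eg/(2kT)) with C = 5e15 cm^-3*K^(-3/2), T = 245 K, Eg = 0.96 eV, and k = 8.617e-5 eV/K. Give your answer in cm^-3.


Step 1: Compute kT = 8.617e-5 * 245 = 0.02111165 eV
Step 2: Exponent = -Eg/(2kT) = -0.96/(2*0.02111165) = -22.73626
Step 3: T^(3/2) = 245^1.5 = 3834.86
Step 4: ni = 5e15 * 3834.86 * exp(-22.73626) = 2.56e+09 cm^-3

2.56e+09


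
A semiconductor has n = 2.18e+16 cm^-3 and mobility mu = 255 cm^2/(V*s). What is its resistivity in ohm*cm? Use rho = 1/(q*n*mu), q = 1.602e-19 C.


Step 1: sigma = q * n * mu = 1.602e-19 * 2.18e+16 * 255 = 8.90552e-01 S/cm
Step 2: rho = 1 / sigma = 1 / 8.90552e-01 = 1.123 ohm*cm

1.123


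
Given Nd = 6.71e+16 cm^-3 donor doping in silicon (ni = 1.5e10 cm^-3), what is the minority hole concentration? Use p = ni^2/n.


Step 1: Since Nd >> ni, n ≈ Nd = 6.71e+16 cm^-3
Step 2: p = ni^2 / n = (1.5e10)^2 / 6.71e+16
Step 3: p = 2.25e20 / 6.71e+16 = 3.35e+03 cm^-3

3.35e+03


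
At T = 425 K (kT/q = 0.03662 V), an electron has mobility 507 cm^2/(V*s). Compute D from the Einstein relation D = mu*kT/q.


Step 1: D = mu * (kT/q)
Step 2: D = 507 * 0.03662
Step 3: D = 18.57 cm^2/s

18.57


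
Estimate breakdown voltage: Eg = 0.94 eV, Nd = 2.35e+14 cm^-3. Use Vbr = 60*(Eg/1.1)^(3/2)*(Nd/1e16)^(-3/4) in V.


Step 1: Eg/1.1 = 0.94/1.1 = 0.854545
Step 2: (Eg/1.1)^1.5 = 0.854545^1.5 = 0.789955
Step 3: (Nd/1e16)^(-0.75) = (0.0235)^(-0.75) = 16.660925
Step 4: Vbr = 60 * 0.789955 * 16.660925 = 789.7 V

789.7


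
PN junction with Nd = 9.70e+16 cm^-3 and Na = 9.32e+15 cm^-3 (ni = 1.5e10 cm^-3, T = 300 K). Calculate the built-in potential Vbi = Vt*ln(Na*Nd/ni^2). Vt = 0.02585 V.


Step 1: Compute Na*Nd/ni^2 = 9.32e+15 * 9.70e+16 / (1.5e10)^2 = 4.0180e+12
Step 2: ln(4.0180e+12) = 29.0218
Step 3: Vbi = 0.02585 * 29.0218 = 0.75 V

0.75


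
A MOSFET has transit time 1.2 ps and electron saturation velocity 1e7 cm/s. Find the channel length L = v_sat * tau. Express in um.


Step 1: tau in seconds = 1.2 ps * 1e-12 = 1.2000e-12 s
Step 2: L = v_sat * tau = 1e7 * 1.2000e-12 = 1.2000e-05 cm
Step 3: L in um = 1.2000e-05 * 1e4 = 0.12 um

0.12


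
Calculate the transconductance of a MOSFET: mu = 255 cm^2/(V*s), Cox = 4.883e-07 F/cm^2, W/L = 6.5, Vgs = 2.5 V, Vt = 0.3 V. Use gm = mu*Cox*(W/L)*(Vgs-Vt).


Step 1: Vov = Vgs - Vt = 2.5 - 0.3 = 2.2 V
Step 2: gm = mu * Cox * (W/L) * Vov
Step 3: gm = 255 * 4.883e-07 * 6.5 * 2.2 = 1.78e-03 S

1.78e-03


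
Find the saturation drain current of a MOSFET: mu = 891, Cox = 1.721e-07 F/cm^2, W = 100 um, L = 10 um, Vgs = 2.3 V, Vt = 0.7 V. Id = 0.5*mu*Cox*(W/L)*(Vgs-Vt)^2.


Step 1: Overdrive voltage Vov = Vgs - Vt = 2.3 - 0.7 = 1.6 V
Step 2: W/L = 100/10 = 10
Step 3: Id = 0.5 * 891 * 1.721e-07 * 10 * 1.6^2
Step 4: Id = 1.96e-03 A

1.96e-03


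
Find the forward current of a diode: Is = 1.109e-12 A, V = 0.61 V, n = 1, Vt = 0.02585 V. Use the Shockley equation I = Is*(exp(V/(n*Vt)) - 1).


Step 1: V/(n*Vt) = 0.61/(1*0.02585) = 23.5977
Step 2: exp(23.5977) = 1.7715e+10
Step 3: I = 1.109e-12 * (1.7715e+10 - 1) = 1.96e-02 A

1.96e-02


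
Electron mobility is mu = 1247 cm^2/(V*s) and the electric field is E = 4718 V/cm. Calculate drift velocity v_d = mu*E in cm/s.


Step 1: v_d = mu * E
Step 2: v_d = 1247 * 4718 = 5883346
Step 3: v_d = 5.88e+06 cm/s

5.88e+06


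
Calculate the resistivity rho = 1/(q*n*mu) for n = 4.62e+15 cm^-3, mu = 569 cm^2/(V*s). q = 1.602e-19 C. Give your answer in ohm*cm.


Step 1: sigma = q * n * mu = 1.602e-19 * 4.62e+15 * 569 = 4.21131e-01 S/cm
Step 2: rho = 1 / sigma = 1 / 4.21131e-01 = 2.375 ohm*cm

2.375


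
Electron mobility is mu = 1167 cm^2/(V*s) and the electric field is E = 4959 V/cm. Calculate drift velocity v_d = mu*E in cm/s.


Step 1: v_d = mu * E
Step 2: v_d = 1167 * 4959 = 5787153
Step 3: v_d = 5.79e+06 cm/s

5.79e+06


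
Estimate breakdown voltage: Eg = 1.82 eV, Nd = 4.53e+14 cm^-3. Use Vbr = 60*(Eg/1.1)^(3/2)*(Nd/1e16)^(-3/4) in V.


Step 1: Eg/1.1 = 1.82/1.1 = 1.654545
Step 2: (Eg/1.1)^1.5 = 1.654545^1.5 = 2.128227
Step 3: (Nd/1e16)^(-0.75) = (0.0453)^(-0.75) = 10.184187
Step 4: Vbr = 60 * 2.128227 * 10.184187 = 1300.5 V

1300.5


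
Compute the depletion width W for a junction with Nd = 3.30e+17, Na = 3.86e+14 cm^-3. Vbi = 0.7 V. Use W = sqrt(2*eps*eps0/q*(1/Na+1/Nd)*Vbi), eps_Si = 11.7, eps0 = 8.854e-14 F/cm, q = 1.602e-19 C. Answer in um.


Step 1: 1/Na + 1/Nd = 1/3.86e+14 + 1/3.30e+17 = 2.59370e-15
Step 2: 2*eps*eps0/q = 2*11.7*8.854e-14/1.602e-19 = 1.293281e+07
Step 3: W^2 = 1.293281e+07 * 2.59370e-15 * 0.7 = 2.34807e-08
Step 4: W = sqrt(2.34807e-08) = 1.532e-04 cm = 1.532 um

1.532


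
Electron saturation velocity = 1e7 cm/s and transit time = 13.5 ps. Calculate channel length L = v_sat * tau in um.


Step 1: tau in seconds = 13.5 ps * 1e-12 = 1.3500e-11 s
Step 2: L = v_sat * tau = 1e7 * 1.3500e-11 = 1.3500e-04 cm
Step 3: L in um = 1.3500e-04 * 1e4 = 1.35 um

1.35


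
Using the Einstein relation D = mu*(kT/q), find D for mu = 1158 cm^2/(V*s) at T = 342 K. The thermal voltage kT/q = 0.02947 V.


Step 1: D = mu * (kT/q)
Step 2: D = 1158 * 0.02947
Step 3: D = 34.13 cm^2/s

34.13


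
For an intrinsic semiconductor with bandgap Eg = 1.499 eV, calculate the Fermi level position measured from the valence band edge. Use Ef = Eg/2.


Step 1: For an intrinsic semiconductor, the Fermi level sits at midgap.
Step 2: Ef = Eg / 2 = 1.499 / 2 = 0.7495 eV

0.7495


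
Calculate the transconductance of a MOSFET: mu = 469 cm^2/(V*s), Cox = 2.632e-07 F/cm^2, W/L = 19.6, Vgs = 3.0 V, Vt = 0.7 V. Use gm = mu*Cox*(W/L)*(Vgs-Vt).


Step 1: Vov = Vgs - Vt = 3.0 - 0.7 = 2.3 V
Step 2: gm = mu * Cox * (W/L) * Vov
Step 3: gm = 469 * 2.632e-07 * 19.6 * 2.3 = 5.56e-03 S

5.56e-03


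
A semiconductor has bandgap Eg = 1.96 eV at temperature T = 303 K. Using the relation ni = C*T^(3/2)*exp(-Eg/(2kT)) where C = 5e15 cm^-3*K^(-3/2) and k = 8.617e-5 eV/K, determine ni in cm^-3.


Step 1: Compute kT = 8.617e-5 * 303 = 0.02610951 eV
Step 2: Exponent = -Eg/(2kT) = -1.96/(2*0.02610951) = -37.53422
Step 3: T^(3/2) = 303^1.5 = 5274.29
Step 4: ni = 5e15 * 5274.29 * exp(-37.53422) = 1.32e+03 cm^-3

1.32e+03


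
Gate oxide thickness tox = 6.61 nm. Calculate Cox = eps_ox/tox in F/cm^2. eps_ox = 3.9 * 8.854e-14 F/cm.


Step 1: eps_ox = 3.9 * 8.854e-14 = 3.45306e-13 F/cm
Step 2: tox in cm = 6.61 nm * 1e-7 = 6.6100e-07 cm
Step 3: Cox = 3.45306e-13 / 6.6100e-07 = 5.22e-07 F/cm^2

5.22e-07


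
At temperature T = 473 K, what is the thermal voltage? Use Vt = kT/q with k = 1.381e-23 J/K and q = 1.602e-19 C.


Step 1: kT = 1.381e-23 * 473 = 6.53213e-21 J
Step 2: Vt = kT/q = 6.53213e-21 / 1.602e-19
Step 3: Vt = 0.04077 V

0.04077


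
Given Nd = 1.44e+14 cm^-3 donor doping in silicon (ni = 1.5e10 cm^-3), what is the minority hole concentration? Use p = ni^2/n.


Step 1: Since Nd >> ni, n ≈ Nd = 1.44e+14 cm^-3
Step 2: p = ni^2 / n = (1.5e10)^2 / 1.44e+14
Step 3: p = 2.25e20 / 1.44e+14 = 1.56e+06 cm^-3

1.56e+06


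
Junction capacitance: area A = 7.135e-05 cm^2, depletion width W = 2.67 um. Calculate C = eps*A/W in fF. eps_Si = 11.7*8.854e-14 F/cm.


Step 1: eps_Si = 11.7 * 8.854e-14 = 1.035918e-12 F/cm
Step 2: W in cm = 2.67 * 1e-4 = 2.67e-04 cm
Step 3: C = 1.035918e-12 * 7.135e-05 / 2.67e-04 = 2.768268e-13 F
Step 4: C = 276.83 fF

276.83


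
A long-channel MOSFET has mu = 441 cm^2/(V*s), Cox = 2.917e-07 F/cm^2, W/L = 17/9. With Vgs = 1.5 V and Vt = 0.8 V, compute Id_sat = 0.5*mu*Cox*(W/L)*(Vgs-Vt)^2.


Step 1: Overdrive voltage Vov = Vgs - Vt = 1.5 - 0.8 = 0.7 V
Step 2: W/L = 17/9 = 1.88889
Step 3: Id = 0.5 * 441 * 2.917e-07 * 1.88889 * 0.7^2
Step 4: Id = 5.95e-05 A

5.95e-05


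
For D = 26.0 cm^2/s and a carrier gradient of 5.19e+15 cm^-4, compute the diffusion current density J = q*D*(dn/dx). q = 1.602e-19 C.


Step 1: J = q * D * (dn/dx)
Step 2: J = 1.602e-19 * 26.0 * 5.19e+15
Step 3: J = 2.16e-02 A/cm^2

2.16e-02


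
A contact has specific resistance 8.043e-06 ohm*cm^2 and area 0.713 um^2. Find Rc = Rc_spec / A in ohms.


Step 1: Convert area to cm^2: 0.713 um^2 = 7.1300e-09 cm^2
Step 2: Rc = Rc_spec / A = 8.043e-06 / 7.1300e-09
Step 3: Rc = 1.13e+03 ohms

1.13e+03


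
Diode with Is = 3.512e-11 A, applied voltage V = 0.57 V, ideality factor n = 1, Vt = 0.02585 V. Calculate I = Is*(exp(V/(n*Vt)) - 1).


Step 1: V/(n*Vt) = 0.57/(1*0.02585) = 22.0503
Step 2: exp(22.0503) = 3.7698e+09
Step 3: I = 3.512e-11 * (3.7698e+09 - 1) = 1.32e-01 A

1.32e-01


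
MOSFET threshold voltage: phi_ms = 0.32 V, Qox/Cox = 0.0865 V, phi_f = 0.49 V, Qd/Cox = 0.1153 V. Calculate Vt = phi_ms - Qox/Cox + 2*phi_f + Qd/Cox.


Step 1: Vt = phi_ms - Qox/Cox + 2*phi_f + Qd/Cox
Step 2: Vt = 0.32 - 0.0865 + 2*0.49 + 0.1153
Step 3: Vt = 0.32 - 0.0865 + 0.98 + 0.1153
Step 4: Vt = 1.3288 V

1.3288


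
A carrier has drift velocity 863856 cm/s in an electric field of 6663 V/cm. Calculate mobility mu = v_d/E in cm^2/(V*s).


Step 1: mu = v_d / E
Step 2: mu = 863856 / 6663
Step 3: mu = 129.65 cm^2/(V*s)

129.65


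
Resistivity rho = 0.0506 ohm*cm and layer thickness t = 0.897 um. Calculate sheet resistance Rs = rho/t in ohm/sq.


Step 1: Convert thickness to cm: t = 0.897 um = 8.9700e-05 cm
Step 2: Rs = rho / t = 0.0506 / 8.9700e-05
Step 3: Rs = 564.1 ohm/sq

564.1


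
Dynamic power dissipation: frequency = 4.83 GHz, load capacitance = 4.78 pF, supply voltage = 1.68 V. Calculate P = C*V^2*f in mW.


Step 1: V^2 = 1.68^2 = 2.8224 V^2
Step 2: P = C*V^2*f = 4.78e-12 F * 2.8224 * 4.83e9 Hz
Step 3: P = 6.516187776e-02 W
Step 4: P = 65.162 mW

65.162


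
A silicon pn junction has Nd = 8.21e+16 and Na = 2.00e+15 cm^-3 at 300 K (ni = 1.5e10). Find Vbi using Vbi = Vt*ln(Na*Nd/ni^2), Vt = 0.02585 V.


Step 1: Compute Na*Nd/ni^2 = 2.00e+15 * 8.21e+16 / (1.5e10)^2 = 7.2978e+11
Step 2: ln(7.2978e+11) = 27.3160
Step 3: Vbi = 0.02585 * 27.3160 = 0.706 V

0.706


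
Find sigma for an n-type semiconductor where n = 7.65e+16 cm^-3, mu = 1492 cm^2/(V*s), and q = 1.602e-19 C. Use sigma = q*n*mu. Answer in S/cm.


Step 1: sigma = q * n * mu
Step 2: sigma = 1.602e-19 * 7.65e+16 * 1492
Step 3: sigma = 1.828e+01 S/cm

1.828e+01


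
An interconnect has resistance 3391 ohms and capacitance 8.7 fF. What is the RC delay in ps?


Step 1: tau = R * C
Step 2: tau = 3391 * 8.7 fF = 3391 * 8.7e-15 F
Step 3: tau = 2.95017e-11 s = 29.5017 ps

29.5017


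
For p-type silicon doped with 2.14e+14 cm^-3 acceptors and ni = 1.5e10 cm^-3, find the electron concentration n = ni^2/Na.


Step 1: Majority hole concentration p ≈ Na = 2.14e+14 cm^-3
Step 2: n = ni^2 / Na = (1.5e10)^2 / 2.14e+14
Step 3: n = 1.05e+06 cm^-3

1.05e+06


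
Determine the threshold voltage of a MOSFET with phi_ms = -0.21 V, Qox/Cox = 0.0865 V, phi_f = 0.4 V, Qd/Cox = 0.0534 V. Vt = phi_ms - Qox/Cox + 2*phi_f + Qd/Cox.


Step 1: Vt = phi_ms - Qox/Cox + 2*phi_f + Qd/Cox
Step 2: Vt = -0.21 - 0.0865 + 2*0.4 + 0.0534
Step 3: Vt = -0.21 - 0.0865 + 0.8 + 0.0534
Step 4: Vt = 0.5569 V

0.5569


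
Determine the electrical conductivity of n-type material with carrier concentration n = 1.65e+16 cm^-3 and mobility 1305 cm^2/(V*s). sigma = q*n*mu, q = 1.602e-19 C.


Step 1: sigma = q * n * mu
Step 2: sigma = 1.602e-19 * 1.65e+16 * 1305
Step 3: sigma = 3.450e+00 S/cm

3.450e+00


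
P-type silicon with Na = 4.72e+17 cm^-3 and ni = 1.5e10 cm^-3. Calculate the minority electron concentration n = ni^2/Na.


Step 1: Majority hole concentration p ≈ Na = 4.72e+17 cm^-3
Step 2: n = ni^2 / Na = (1.5e10)^2 / 4.72e+17
Step 3: n = 4.77e+02 cm^-3

4.77e+02


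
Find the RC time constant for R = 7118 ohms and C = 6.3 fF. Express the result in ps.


Step 1: tau = R * C
Step 2: tau = 7118 * 6.3 fF = 7118 * 6.3e-15 F
Step 3: tau = 4.48434e-11 s = 44.8434 ps

44.8434


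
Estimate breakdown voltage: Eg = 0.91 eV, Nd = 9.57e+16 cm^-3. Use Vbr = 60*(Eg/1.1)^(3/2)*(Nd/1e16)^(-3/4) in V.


Step 1: Eg/1.1 = 0.91/1.1 = 0.827273
Step 2: (Eg/1.1)^1.5 = 0.827273^1.5 = 0.752442
Step 3: (Nd/1e16)^(-0.75) = (9.57)^(-0.75) = 0.183788
Step 4: Vbr = 60 * 0.752442 * 0.183788 = 8.3 V

8.3


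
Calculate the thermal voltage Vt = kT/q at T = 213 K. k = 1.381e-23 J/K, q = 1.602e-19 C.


Step 1: kT = 1.381e-23 * 213 = 2.94153e-21 J
Step 2: Vt = kT/q = 2.94153e-21 / 1.602e-19
Step 3: Vt = 0.01836 V

0.01836


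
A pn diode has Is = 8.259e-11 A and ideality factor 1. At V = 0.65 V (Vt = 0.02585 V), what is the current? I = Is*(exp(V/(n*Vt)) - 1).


Step 1: V/(n*Vt) = 0.65/(1*0.02585) = 25.1451
Step 2: exp(25.1451) = 8.3249e+10
Step 3: I = 8.259e-11 * (8.3249e+10 - 1) = 6.88e+00 A

6.88e+00


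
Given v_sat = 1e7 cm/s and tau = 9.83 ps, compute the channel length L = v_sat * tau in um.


Step 1: tau in seconds = 9.83 ps * 1e-12 = 9.8300e-12 s
Step 2: L = v_sat * tau = 1e7 * 9.8300e-12 = 9.8300e-05 cm
Step 3: L in um = 9.8300e-05 * 1e4 = 0.983 um

0.983


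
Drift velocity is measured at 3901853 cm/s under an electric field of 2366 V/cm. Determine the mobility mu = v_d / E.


Step 1: mu = v_d / E
Step 2: mu = 3901853 / 2366
Step 3: mu = 1649.13 cm^2/(V*s)

1649.13


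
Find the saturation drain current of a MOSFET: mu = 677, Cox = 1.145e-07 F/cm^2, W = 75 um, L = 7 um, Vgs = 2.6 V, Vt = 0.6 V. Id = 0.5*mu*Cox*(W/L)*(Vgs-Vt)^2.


Step 1: Overdrive voltage Vov = Vgs - Vt = 2.6 - 0.6 = 2.0 V
Step 2: W/L = 75/7 = 10.7143
Step 3: Id = 0.5 * 677 * 1.145e-07 * 10.7143 * 2.0^2
Step 4: Id = 1.66e-03 A

1.66e-03


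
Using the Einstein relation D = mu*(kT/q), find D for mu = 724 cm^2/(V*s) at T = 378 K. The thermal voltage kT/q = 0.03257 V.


Step 1: D = mu * (kT/q)
Step 2: D = 724 * 0.03257
Step 3: D = 23.58 cm^2/s

23.58


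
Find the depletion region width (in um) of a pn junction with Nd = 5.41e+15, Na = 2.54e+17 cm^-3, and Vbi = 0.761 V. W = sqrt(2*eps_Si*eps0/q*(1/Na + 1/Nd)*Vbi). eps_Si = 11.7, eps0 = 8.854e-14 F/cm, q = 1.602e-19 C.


Step 1: 1/Na + 1/Nd = 1/2.54e+17 + 1/5.41e+15 = 1.88780e-16
Step 2: 2*eps*eps0/q = 2*11.7*8.854e-14/1.602e-19 = 1.293281e+07
Step 3: W^2 = 1.293281e+07 * 1.88780e-16 * 0.761 = 1.85795e-09
Step 4: W = sqrt(1.85795e-09) = 4.310e-05 cm = 0.431 um

0.431


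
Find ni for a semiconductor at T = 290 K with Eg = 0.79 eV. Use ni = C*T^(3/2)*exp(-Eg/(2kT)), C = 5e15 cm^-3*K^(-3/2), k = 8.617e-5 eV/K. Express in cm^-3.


Step 1: Compute kT = 8.617e-5 * 290 = 0.0249893 eV
Step 2: Exponent = -Eg/(2kT) = -0.79/(2*0.0249893) = -15.80677
Step 3: T^(3/2) = 290^1.5 = 4938.52
Step 4: ni = 5e15 * 4938.52 * exp(-15.80677) = 3.37e+12 cm^-3

3.37e+12


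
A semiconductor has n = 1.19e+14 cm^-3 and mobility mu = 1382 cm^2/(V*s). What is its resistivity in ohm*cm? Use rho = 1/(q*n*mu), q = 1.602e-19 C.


Step 1: sigma = q * n * mu = 1.602e-19 * 1.19e+14 * 1382 = 2.63462e-02 S/cm
Step 2: rho = 1 / sigma = 1 / 2.63462e-02 = 37.96 ohm*cm

37.96


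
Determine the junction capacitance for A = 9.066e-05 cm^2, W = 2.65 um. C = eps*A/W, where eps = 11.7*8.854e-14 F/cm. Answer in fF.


Step 1: eps_Si = 11.7 * 8.854e-14 = 1.035918e-12 F/cm
Step 2: W in cm = 2.65 * 1e-4 = 2.65e-04 cm
Step 3: C = 1.035918e-12 * 9.066e-05 / 2.65e-04 = 3.544012e-13 F
Step 4: C = 354.4 fF

354.4


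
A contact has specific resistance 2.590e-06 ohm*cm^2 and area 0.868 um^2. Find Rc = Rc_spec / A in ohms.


Step 1: Convert area to cm^2: 0.868 um^2 = 8.6800e-09 cm^2
Step 2: Rc = Rc_spec / A = 2.590e-06 / 8.6800e-09
Step 3: Rc = 2.98e+02 ohms

2.98e+02


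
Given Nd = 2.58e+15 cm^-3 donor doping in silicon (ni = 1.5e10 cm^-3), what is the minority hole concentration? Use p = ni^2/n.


Step 1: Since Nd >> ni, n ≈ Nd = 2.58e+15 cm^-3
Step 2: p = ni^2 / n = (1.5e10)^2 / 2.58e+15
Step 3: p = 2.25e20 / 2.58e+15 = 8.72e+04 cm^-3

8.72e+04


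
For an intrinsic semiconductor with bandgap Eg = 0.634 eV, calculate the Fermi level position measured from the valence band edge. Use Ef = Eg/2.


Step 1: For an intrinsic semiconductor, the Fermi level sits at midgap.
Step 2: Ef = Eg / 2 = 0.634 / 2 = 0.317 eV

0.317


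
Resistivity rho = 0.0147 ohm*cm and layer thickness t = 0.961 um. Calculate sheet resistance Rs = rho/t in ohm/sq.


Step 1: Convert thickness to cm: t = 0.961 um = 9.6100e-05 cm
Step 2: Rs = rho / t = 0.0147 / 9.6100e-05
Step 3: Rs = 153.0 ohm/sq

153.0


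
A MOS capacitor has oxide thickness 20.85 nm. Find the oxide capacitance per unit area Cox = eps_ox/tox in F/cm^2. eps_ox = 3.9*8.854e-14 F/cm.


Step 1: eps_ox = 3.9 * 8.854e-14 = 3.45306e-13 F/cm
Step 2: tox in cm = 20.85 nm * 1e-7 = 2.0850e-06 cm
Step 3: Cox = 3.45306e-13 / 2.0850e-06 = 1.66e-07 F/cm^2

1.66e-07


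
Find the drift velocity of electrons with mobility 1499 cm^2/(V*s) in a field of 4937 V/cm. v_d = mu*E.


Step 1: v_d = mu * E
Step 2: v_d = 1499 * 4937 = 7400563
Step 3: v_d = 7.40e+06 cm/s

7.40e+06


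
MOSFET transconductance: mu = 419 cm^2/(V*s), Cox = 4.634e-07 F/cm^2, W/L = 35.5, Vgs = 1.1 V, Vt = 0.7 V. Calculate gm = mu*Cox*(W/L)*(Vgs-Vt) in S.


Step 1: Vov = Vgs - Vt = 1.1 - 0.7 = 0.4 V
Step 2: gm = mu * Cox * (W/L) * Vov
Step 3: gm = 419 * 4.634e-07 * 35.5 * 0.4 = 2.76e-03 S

2.76e-03


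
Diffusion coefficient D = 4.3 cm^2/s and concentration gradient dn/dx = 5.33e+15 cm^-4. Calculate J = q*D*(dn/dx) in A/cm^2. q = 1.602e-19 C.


Step 1: J = q * D * (dn/dx)
Step 2: J = 1.602e-19 * 4.3 * 5.33e+15
Step 3: J = 3.67e-03 A/cm^2

3.67e-03


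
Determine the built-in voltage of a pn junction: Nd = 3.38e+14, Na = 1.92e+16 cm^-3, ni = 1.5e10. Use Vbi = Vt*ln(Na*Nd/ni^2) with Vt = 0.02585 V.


Step 1: Compute Na*Nd/ni^2 = 1.92e+16 * 3.38e+14 / (1.5e10)^2 = 2.8843e+10
Step 2: ln(2.8843e+10) = 24.0851
Step 3: Vbi = 0.02585 * 24.0851 = 0.623 V

0.623


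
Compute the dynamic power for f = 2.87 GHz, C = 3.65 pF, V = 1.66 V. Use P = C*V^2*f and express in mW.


Step 1: V^2 = 1.66^2 = 2.7556 V^2
Step 2: P = C*V^2*f = 3.65e-12 F * 2.7556 * 2.87e9 Hz
Step 3: P = 2.88662878e-02 W
Step 4: P = 28.866 mW

28.866


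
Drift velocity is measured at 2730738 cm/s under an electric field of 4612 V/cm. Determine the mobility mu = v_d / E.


Step 1: mu = v_d / E
Step 2: mu = 2730738 / 4612
Step 3: mu = 592.09 cm^2/(V*s)

592.09


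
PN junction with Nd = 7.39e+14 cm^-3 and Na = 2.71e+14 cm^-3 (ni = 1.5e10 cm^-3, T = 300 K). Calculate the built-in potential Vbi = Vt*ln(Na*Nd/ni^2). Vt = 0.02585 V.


Step 1: Compute Na*Nd/ni^2 = 2.71e+14 * 7.39e+14 / (1.5e10)^2 = 8.9008e+08
Step 2: ln(8.9008e+08) = 20.6068
Step 3: Vbi = 0.02585 * 20.6068 = 0.533 V

0.533


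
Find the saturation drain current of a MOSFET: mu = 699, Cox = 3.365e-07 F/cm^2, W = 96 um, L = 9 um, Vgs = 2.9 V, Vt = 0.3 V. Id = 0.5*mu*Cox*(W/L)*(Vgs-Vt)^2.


Step 1: Overdrive voltage Vov = Vgs - Vt = 2.9 - 0.3 = 2.6 V
Step 2: W/L = 96/9 = 10.6667
Step 3: Id = 0.5 * 699 * 3.365e-07 * 10.6667 * 2.6^2
Step 4: Id = 8.48e-03 A

8.48e-03


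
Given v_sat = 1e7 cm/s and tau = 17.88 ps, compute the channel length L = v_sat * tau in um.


Step 1: tau in seconds = 17.88 ps * 1e-12 = 1.7880e-11 s
Step 2: L = v_sat * tau = 1e7 * 1.7880e-11 = 1.7880e-04 cm
Step 3: L in um = 1.7880e-04 * 1e4 = 1.788 um

1.788


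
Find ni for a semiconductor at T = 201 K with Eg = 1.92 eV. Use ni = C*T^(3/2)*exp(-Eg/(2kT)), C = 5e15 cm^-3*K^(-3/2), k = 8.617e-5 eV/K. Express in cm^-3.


Step 1: Compute kT = 8.617e-5 * 201 = 0.01732017 eV
Step 2: Exponent = -Eg/(2kT) = -1.92/(2*0.01732017) = -55.42671
Step 3: T^(3/2) = 201^1.5 = 2849.67
Step 4: ni = 5e15 * 2849.67 * exp(-55.42671) = 1.21e-05 cm^-3

1.21e-05


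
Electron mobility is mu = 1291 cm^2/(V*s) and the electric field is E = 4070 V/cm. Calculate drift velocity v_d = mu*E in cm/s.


Step 1: v_d = mu * E
Step 2: v_d = 1291 * 4070 = 5254370
Step 3: v_d = 5.25e+06 cm/s

5.25e+06


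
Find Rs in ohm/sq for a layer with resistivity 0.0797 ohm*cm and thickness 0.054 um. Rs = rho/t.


Step 1: Convert thickness to cm: t = 0.054 um = 5.4000e-06 cm
Step 2: Rs = rho / t = 0.0797 / 5.4000e-06
Step 3: Rs = 14759.3 ohm/sq

14759.3


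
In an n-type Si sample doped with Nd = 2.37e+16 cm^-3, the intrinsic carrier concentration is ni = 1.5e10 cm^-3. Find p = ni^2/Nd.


Step 1: Since Nd >> ni, n ≈ Nd = 2.37e+16 cm^-3
Step 2: p = ni^2 / n = (1.5e10)^2 / 2.37e+16
Step 3: p = 2.25e20 / 2.37e+16 = 9.49e+03 cm^-3

9.49e+03


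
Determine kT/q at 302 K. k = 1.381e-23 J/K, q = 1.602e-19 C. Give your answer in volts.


Step 1: kT = 1.381e-23 * 302 = 4.17062e-21 J
Step 2: Vt = kT/q = 4.17062e-21 / 1.602e-19
Step 3: Vt = 0.02603 V

0.02603


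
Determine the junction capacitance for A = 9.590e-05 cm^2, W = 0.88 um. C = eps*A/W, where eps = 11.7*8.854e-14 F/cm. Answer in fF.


Step 1: eps_Si = 11.7 * 8.854e-14 = 1.035918e-12 F/cm
Step 2: W in cm = 0.88 * 1e-4 = 8.80e-05 cm
Step 3: C = 1.035918e-12 * 9.590e-05 / 8.80e-05 = 1.128915e-12 F
Step 4: C = 1128.92 fF

1128.92


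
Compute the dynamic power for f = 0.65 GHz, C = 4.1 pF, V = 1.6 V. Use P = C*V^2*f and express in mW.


Step 1: V^2 = 1.6^2 = 2.56 V^2
Step 2: P = C*V^2*f = 4.1e-12 F * 2.56 * 0.65e9 Hz
Step 3: P = 6.8224e-03 W
Step 4: P = 6.822 mW

6.822


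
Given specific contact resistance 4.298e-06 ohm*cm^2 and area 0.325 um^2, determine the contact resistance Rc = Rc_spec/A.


Step 1: Convert area to cm^2: 0.325 um^2 = 3.2500e-09 cm^2
Step 2: Rc = Rc_spec / A = 4.298e-06 / 3.2500e-09
Step 3: Rc = 1.32e+03 ohms

1.32e+03


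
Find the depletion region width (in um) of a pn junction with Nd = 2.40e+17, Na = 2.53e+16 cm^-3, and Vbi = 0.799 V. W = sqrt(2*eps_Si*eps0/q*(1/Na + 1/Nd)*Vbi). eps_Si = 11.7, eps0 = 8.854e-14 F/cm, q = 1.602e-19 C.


Step 1: 1/Na + 1/Nd = 1/2.53e+16 + 1/2.40e+17 = 4.36924e-17
Step 2: 2*eps*eps0/q = 2*11.7*8.854e-14/1.602e-19 = 1.293281e+07
Step 3: W^2 = 1.293281e+07 * 4.36924e-17 * 0.799 = 4.51487e-10
Step 4: W = sqrt(4.51487e-10) = 2.125e-05 cm = 0.2125 um

0.2125


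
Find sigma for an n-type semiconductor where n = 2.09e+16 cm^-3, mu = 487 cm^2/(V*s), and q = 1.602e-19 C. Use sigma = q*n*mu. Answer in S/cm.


Step 1: sigma = q * n * mu
Step 2: sigma = 1.602e-19 * 2.09e+16 * 487
Step 3: sigma = 1.631e+00 S/cm

1.631e+00


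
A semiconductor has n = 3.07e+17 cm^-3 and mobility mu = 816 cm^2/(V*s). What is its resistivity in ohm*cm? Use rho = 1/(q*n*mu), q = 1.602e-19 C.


Step 1: sigma = q * n * mu = 1.602e-19 * 3.07e+17 * 816 = 4.01320e+01 S/cm
Step 2: rho = 1 / sigma = 1 / 4.01320e+01 = 0.02492 ohm*cm

0.02492


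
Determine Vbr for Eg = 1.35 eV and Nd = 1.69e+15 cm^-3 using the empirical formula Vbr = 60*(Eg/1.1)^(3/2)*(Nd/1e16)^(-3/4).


Step 1: Eg/1.1 = 1.35/1.1 = 1.227273
Step 2: (Eg/1.1)^1.5 = 1.227273^1.5 = 1.359602
Step 3: (Nd/1e16)^(-0.75) = (0.169)^(-0.75) = 3.793892
Step 4: Vbr = 60 * 1.359602 * 3.793892 = 309.5 V

309.5


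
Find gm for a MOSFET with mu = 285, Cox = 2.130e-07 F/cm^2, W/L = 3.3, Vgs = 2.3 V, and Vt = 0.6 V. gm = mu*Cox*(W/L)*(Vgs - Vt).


Step 1: Vov = Vgs - Vt = 2.3 - 0.6 = 1.7 V
Step 2: gm = mu * Cox * (W/L) * Vov
Step 3: gm = 285 * 2.130e-07 * 3.3 * 1.7 = 3.41e-04 S

3.41e-04


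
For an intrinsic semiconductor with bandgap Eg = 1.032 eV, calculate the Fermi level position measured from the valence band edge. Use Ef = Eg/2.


Step 1: For an intrinsic semiconductor, the Fermi level sits at midgap.
Step 2: Ef = Eg / 2 = 1.032 / 2 = 0.516 eV

0.516


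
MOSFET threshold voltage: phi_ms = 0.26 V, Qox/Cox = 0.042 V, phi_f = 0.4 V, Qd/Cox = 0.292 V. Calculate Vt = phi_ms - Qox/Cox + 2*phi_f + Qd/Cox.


Step 1: Vt = phi_ms - Qox/Cox + 2*phi_f + Qd/Cox
Step 2: Vt = 0.26 - 0.042 + 2*0.4 + 0.292
Step 3: Vt = 0.26 - 0.042 + 0.8 + 0.292
Step 4: Vt = 1.31 V

1.31


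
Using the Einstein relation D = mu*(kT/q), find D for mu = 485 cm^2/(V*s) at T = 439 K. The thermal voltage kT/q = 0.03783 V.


Step 1: D = mu * (kT/q)
Step 2: D = 485 * 0.03783
Step 3: D = 18.35 cm^2/s

18.35


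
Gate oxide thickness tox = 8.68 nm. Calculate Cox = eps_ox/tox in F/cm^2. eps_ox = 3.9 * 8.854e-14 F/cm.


Step 1: eps_ox = 3.9 * 8.854e-14 = 3.45306e-13 F/cm
Step 2: tox in cm = 8.68 nm * 1e-7 = 8.6800e-07 cm
Step 3: Cox = 3.45306e-13 / 8.6800e-07 = 3.98e-07 F/cm^2

3.98e-07


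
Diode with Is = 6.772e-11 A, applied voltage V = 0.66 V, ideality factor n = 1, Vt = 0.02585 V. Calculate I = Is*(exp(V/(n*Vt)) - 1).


Step 1: V/(n*Vt) = 0.66/(1*0.02585) = 25.5319
Step 2: exp(25.5319) = 1.2256e+11
Step 3: I = 6.772e-11 * (1.2256e+11 - 1) = 8.30e+00 A

8.30e+00


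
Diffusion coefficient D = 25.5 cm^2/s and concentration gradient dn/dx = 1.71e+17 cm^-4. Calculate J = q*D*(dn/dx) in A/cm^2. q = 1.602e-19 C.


Step 1: J = q * D * (dn/dx)
Step 2: J = 1.602e-19 * 25.5 * 1.71e+17
Step 3: J = 6.99e-01 A/cm^2

6.99e-01


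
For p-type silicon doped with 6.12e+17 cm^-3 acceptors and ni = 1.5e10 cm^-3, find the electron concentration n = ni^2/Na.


Step 1: Majority hole concentration p ≈ Na = 6.12e+17 cm^-3
Step 2: n = ni^2 / Na = (1.5e10)^2 / 6.12e+17
Step 3: n = 3.68e+02 cm^-3

3.68e+02


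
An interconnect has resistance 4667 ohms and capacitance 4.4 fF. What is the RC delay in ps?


Step 1: tau = R * C
Step 2: tau = 4667 * 4.4 fF = 4667 * 4.4e-15 F
Step 3: tau = 2.05348e-11 s = 20.5348 ps

20.5348


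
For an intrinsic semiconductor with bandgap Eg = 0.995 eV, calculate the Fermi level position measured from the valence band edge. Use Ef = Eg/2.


Step 1: For an intrinsic semiconductor, the Fermi level sits at midgap.
Step 2: Ef = Eg / 2 = 0.995 / 2 = 0.4975 eV

0.4975


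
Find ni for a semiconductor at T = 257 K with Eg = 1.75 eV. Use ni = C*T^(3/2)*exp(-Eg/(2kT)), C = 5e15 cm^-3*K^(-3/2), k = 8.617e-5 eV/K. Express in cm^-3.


Step 1: Compute kT = 8.617e-5 * 257 = 0.02214569 eV
Step 2: Exponent = -Eg/(2kT) = -1.75/(2*0.02214569) = -39.51107
Step 3: T^(3/2) = 257^1.5 = 4120.02
Step 4: ni = 5e15 * 4120.02 * exp(-39.51107) = 1.43e+02 cm^-3

1.43e+02


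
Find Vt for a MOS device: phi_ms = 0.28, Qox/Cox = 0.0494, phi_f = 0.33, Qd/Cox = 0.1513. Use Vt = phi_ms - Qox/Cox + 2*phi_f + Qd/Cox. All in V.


Step 1: Vt = phi_ms - Qox/Cox + 2*phi_f + Qd/Cox
Step 2: Vt = 0.28 - 0.0494 + 2*0.33 + 0.1513
Step 3: Vt = 0.28 - 0.0494 + 0.66 + 0.1513
Step 4: Vt = 1.0419 V

1.0419


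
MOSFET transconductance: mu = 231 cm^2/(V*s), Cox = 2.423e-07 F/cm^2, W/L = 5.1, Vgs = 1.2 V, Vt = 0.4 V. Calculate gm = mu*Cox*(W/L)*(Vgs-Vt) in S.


Step 1: Vov = Vgs - Vt = 1.2 - 0.4 = 0.8 V
Step 2: gm = mu * Cox * (W/L) * Vov
Step 3: gm = 231 * 2.423e-07 * 5.1 * 0.8 = 2.28e-04 S

2.28e-04


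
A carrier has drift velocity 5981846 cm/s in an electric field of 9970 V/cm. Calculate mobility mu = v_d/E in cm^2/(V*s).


Step 1: mu = v_d / E
Step 2: mu = 5981846 / 9970
Step 3: mu = 599.98 cm^2/(V*s)

599.98


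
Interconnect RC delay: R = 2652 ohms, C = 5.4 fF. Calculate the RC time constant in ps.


Step 1: tau = R * C
Step 2: tau = 2652 * 5.4 fF = 2652 * 5.4e-15 F
Step 3: tau = 1.43208e-11 s = 14.3208 ps

14.3208


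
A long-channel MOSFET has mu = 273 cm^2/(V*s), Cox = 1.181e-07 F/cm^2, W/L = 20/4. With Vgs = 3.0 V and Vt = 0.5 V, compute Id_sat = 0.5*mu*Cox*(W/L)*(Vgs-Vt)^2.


Step 1: Overdrive voltage Vov = Vgs - Vt = 3.0 - 0.5 = 2.5 V
Step 2: W/L = 20/4 = 5
Step 3: Id = 0.5 * 273 * 1.181e-07 * 5 * 2.5^2
Step 4: Id = 5.04e-04 A

5.04e-04


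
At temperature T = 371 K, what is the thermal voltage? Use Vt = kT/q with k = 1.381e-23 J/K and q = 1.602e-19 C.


Step 1: kT = 1.381e-23 * 371 = 5.12351e-21 J
Step 2: Vt = kT/q = 5.12351e-21 / 1.602e-19
Step 3: Vt = 0.03198 V

0.03198


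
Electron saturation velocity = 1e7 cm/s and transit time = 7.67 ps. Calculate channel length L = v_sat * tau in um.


Step 1: tau in seconds = 7.67 ps * 1e-12 = 7.6700e-12 s
Step 2: L = v_sat * tau = 1e7 * 7.6700e-12 = 7.6700e-05 cm
Step 3: L in um = 7.6700e-05 * 1e4 = 0.767 um

0.767


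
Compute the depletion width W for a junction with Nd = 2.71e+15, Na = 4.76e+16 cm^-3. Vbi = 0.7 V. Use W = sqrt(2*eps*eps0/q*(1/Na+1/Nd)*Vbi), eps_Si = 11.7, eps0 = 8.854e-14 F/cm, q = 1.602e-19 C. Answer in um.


Step 1: 1/Na + 1/Nd = 1/4.76e+16 + 1/2.71e+15 = 3.90012e-16
Step 2: 2*eps*eps0/q = 2*11.7*8.854e-14/1.602e-19 = 1.293281e+07
Step 3: W^2 = 1.293281e+07 * 3.90012e-16 * 0.7 = 3.53077e-09
Step 4: W = sqrt(3.53077e-09) = 5.942e-05 cm = 0.5942 um

0.5942


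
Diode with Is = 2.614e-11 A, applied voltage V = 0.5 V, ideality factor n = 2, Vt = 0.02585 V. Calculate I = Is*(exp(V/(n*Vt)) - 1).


Step 1: V/(n*Vt) = 0.5/(2*0.02585) = 9.6712
Step 2: exp(9.6712) = 1.5854e+04
Step 3: I = 2.614e-11 * (1.5854e+04 - 1) = 4.14e-07 A

4.14e-07


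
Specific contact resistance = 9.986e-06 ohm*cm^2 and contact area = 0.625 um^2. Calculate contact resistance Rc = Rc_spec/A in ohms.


Step 1: Convert area to cm^2: 0.625 um^2 = 6.2500e-09 cm^2
Step 2: Rc = Rc_spec / A = 9.986e-06 / 6.2500e-09
Step 3: Rc = 1.60e+03 ohms

1.60e+03


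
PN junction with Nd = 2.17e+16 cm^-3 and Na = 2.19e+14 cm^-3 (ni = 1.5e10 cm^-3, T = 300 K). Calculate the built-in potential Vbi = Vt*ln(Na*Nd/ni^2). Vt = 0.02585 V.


Step 1: Compute Na*Nd/ni^2 = 2.19e+14 * 2.17e+16 / (1.5e10)^2 = 2.1121e+10
Step 2: ln(2.1121e+10) = 23.7735
Step 3: Vbi = 0.02585 * 23.7735 = 0.615 V

0.615


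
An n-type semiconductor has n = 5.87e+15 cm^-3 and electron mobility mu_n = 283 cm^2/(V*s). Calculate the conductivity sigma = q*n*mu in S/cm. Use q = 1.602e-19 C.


Step 1: sigma = q * n * mu
Step 2: sigma = 1.602e-19 * 5.87e+15 * 283
Step 3: sigma = 2.661e-01 S/cm

2.661e-01


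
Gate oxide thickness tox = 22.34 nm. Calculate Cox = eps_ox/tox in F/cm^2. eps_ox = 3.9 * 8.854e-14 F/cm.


Step 1: eps_ox = 3.9 * 8.854e-14 = 3.45306e-13 F/cm
Step 2: tox in cm = 22.34 nm * 1e-7 = 2.2340e-06 cm
Step 3: Cox = 3.45306e-13 / 2.2340e-06 = 1.55e-07 F/cm^2

1.55e-07


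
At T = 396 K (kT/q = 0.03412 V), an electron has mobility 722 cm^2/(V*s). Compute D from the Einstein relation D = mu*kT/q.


Step 1: D = mu * (kT/q)
Step 2: D = 722 * 0.03412
Step 3: D = 24.63 cm^2/s

24.63


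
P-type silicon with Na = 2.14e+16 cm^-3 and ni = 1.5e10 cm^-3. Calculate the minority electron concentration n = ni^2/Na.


Step 1: Majority hole concentration p ≈ Na = 2.14e+16 cm^-3
Step 2: n = ni^2 / Na = (1.5e10)^2 / 2.14e+16
Step 3: n = 1.05e+04 cm^-3

1.05e+04


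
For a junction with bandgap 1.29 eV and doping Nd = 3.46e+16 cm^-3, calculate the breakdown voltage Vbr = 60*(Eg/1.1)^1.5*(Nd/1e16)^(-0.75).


Step 1: Eg/1.1 = 1.29/1.1 = 1.172727
Step 2: (Eg/1.1)^1.5 = 1.172727^1.5 = 1.269976
Step 3: (Nd/1e16)^(-0.75) = (3.46)^(-0.75) = 0.394178
Step 4: Vbr = 60 * 1.269976 * 0.394178 = 30.0 V

30.0


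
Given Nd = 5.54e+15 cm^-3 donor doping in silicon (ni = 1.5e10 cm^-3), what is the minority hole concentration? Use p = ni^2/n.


Step 1: Since Nd >> ni, n ≈ Nd = 5.54e+15 cm^-3
Step 2: p = ni^2 / n = (1.5e10)^2 / 5.54e+15
Step 3: p = 2.25e20 / 5.54e+15 = 4.06e+04 cm^-3

4.06e+04


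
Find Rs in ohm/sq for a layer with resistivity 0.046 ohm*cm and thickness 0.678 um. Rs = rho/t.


Step 1: Convert thickness to cm: t = 0.678 um = 6.7800e-05 cm
Step 2: Rs = rho / t = 0.046 / 6.7800e-05
Step 3: Rs = 678.5 ohm/sq

678.5


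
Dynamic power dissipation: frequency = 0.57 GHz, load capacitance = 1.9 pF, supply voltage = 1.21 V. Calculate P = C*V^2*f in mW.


Step 1: V^2 = 1.21^2 = 1.4641 V^2
Step 2: P = C*V^2*f = 1.9e-12 F * 1.4641 * 0.57e9 Hz
Step 3: P = 1.5856203e-03 W
Step 4: P = 1.586 mW

1.586


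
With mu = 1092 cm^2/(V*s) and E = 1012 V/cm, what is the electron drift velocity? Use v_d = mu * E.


Step 1: v_d = mu * E
Step 2: v_d = 1092 * 1012 = 1105104
Step 3: v_d = 1.11e+06 cm/s

1.11e+06


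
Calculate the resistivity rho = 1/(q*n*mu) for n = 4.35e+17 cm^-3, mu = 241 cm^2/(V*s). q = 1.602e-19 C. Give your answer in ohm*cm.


Step 1: sigma = q * n * mu = 1.602e-19 * 4.35e+17 * 241 = 1.67946e+01 S/cm
Step 2: rho = 1 / sigma = 1 / 1.67946e+01 = 0.05954 ohm*cm

0.05954


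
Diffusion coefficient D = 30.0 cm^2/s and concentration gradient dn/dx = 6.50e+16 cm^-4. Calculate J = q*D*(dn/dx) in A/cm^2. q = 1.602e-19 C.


Step 1: J = q * D * (dn/dx)
Step 2: J = 1.602e-19 * 30.0 * 6.50e+16
Step 3: J = 3.12e-01 A/cm^2

3.12e-01


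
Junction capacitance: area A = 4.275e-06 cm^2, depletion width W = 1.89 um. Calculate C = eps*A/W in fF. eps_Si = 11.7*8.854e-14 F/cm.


Step 1: eps_Si = 11.7 * 8.854e-14 = 1.035918e-12 F/cm
Step 2: W in cm = 1.89 * 1e-4 = 1.89e-04 cm
Step 3: C = 1.035918e-12 * 4.275e-06 / 1.89e-04 = 2.343148e-14 F
Step 4: C = 23.43 fF

23.43


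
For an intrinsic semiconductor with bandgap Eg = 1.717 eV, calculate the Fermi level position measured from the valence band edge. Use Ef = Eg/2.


Step 1: For an intrinsic semiconductor, the Fermi level sits at midgap.
Step 2: Ef = Eg / 2 = 1.717 / 2 = 0.8585 eV

0.8585


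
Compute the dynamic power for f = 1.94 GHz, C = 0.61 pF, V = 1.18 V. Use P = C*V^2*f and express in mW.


Step 1: V^2 = 1.18^2 = 1.3924 V^2
Step 2: P = C*V^2*f = 0.61e-12 F * 1.3924 * 1.94e9 Hz
Step 3: P = 1.64776616e-03 W
Step 4: P = 1.648 mW

1.648


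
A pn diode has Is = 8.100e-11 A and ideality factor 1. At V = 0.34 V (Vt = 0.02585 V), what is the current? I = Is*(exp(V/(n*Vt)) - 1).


Step 1: V/(n*Vt) = 0.34/(1*0.02585) = 13.1528
Step 2: exp(13.1528) = 5.1545e+05
Step 3: I = 8.100e-11 * (5.1545e+05 - 1) = 4.18e-05 A

4.18e-05


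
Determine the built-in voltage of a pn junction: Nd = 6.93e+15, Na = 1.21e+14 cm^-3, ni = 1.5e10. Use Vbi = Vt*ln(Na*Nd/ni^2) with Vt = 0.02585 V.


Step 1: Compute Na*Nd/ni^2 = 1.21e+14 * 6.93e+15 / (1.5e10)^2 = 3.7268e+09
Step 2: ln(3.7268e+09) = 22.0388
Step 3: Vbi = 0.02585 * 22.0388 = 0.57 V

0.57


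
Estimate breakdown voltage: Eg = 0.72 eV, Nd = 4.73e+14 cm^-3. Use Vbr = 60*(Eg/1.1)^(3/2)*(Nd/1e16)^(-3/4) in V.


Step 1: Eg/1.1 = 0.72/1.1 = 0.654545
Step 2: (Eg/1.1)^1.5 = 0.654545^1.5 = 0.529553
Step 3: (Nd/1e16)^(-0.75) = (0.0473)^(-0.75) = 9.859483
Step 4: Vbr = 60 * 0.529553 * 9.859483 = 313.3 V

313.3


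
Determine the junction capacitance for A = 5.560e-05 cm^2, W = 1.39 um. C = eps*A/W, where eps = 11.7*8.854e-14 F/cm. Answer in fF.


Step 1: eps_Si = 11.7 * 8.854e-14 = 1.035918e-12 F/cm
Step 2: W in cm = 1.39 * 1e-4 = 1.39e-04 cm
Step 3: C = 1.035918e-12 * 5.560e-05 / 1.39e-04 = 4.143672e-13 F
Step 4: C = 414.37 fF

414.37


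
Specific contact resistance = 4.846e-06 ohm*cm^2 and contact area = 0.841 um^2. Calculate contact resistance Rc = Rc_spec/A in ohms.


Step 1: Convert area to cm^2: 0.841 um^2 = 8.4100e-09 cm^2
Step 2: Rc = Rc_spec / A = 4.846e-06 / 8.4100e-09
Step 3: Rc = 5.76e+02 ohms

5.76e+02


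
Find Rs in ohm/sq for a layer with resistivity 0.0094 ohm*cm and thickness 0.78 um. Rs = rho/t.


Step 1: Convert thickness to cm: t = 0.78 um = 7.8000e-05 cm
Step 2: Rs = rho / t = 0.0094 / 7.8000e-05
Step 3: Rs = 120.5 ohm/sq

120.5


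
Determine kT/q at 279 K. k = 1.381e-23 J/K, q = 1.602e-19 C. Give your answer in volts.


Step 1: kT = 1.381e-23 * 279 = 3.85299e-21 J
Step 2: Vt = kT/q = 3.85299e-21 / 1.602e-19
Step 3: Vt = 0.02405 V

0.02405


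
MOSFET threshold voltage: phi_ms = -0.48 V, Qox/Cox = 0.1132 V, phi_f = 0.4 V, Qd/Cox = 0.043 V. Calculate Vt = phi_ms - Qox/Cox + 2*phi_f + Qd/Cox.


Step 1: Vt = phi_ms - Qox/Cox + 2*phi_f + Qd/Cox
Step 2: Vt = -0.48 - 0.1132 + 2*0.4 + 0.043
Step 3: Vt = -0.48 - 0.1132 + 0.8 + 0.043
Step 4: Vt = 0.2498 V

0.2498


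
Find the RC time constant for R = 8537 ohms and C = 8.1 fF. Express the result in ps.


Step 1: tau = R * C
Step 2: tau = 8537 * 8.1 fF = 8537 * 8.1e-15 F
Step 3: tau = 6.91497e-11 s = 69.1497 ps

69.1497


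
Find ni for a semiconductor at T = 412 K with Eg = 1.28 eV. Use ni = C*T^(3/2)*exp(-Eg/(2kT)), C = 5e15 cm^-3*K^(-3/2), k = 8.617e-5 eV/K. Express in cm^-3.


Step 1: Compute kT = 8.617e-5 * 412 = 0.03550204 eV
Step 2: Exponent = -Eg/(2kT) = -1.28/(2*0.03550204) = -18.02713
Step 3: T^(3/2) = 412^1.5 = 8362.69
Step 4: ni = 5e15 * 8362.69 * exp(-18.02713) = 6.20e+11 cm^-3

6.20e+11


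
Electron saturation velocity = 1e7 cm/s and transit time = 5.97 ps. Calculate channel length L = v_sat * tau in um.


Step 1: tau in seconds = 5.97 ps * 1e-12 = 5.9700e-12 s
Step 2: L = v_sat * tau = 1e7 * 5.9700e-12 = 5.9700e-05 cm
Step 3: L in um = 5.9700e-05 * 1e4 = 0.597 um

0.597


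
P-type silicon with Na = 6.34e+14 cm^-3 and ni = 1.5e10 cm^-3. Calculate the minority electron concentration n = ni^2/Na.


Step 1: Majority hole concentration p ≈ Na = 6.34e+14 cm^-3
Step 2: n = ni^2 / Na = (1.5e10)^2 / 6.34e+14
Step 3: n = 3.55e+05 cm^-3

3.55e+05


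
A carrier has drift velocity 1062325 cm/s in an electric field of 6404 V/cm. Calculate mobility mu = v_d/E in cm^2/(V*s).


Step 1: mu = v_d / E
Step 2: mu = 1062325 / 6404
Step 3: mu = 165.88 cm^2/(V*s)

165.88


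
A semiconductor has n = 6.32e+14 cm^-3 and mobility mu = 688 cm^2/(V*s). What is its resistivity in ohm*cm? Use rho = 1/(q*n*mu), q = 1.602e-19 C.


Step 1: sigma = q * n * mu = 1.602e-19 * 6.32e+14 * 688 = 6.96575e-02 S/cm
Step 2: rho = 1 / sigma = 1 / 6.96575e-02 = 14.36 ohm*cm

14.36


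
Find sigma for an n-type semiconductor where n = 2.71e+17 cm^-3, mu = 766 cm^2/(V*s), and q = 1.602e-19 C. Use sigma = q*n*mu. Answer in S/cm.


Step 1: sigma = q * n * mu
Step 2: sigma = 1.602e-19 * 2.71e+17 * 766
Step 3: sigma = 3.326e+01 S/cm

3.326e+01


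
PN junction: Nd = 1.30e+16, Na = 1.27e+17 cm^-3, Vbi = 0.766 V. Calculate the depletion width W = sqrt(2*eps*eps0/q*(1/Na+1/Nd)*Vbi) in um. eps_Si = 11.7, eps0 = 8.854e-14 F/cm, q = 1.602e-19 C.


Step 1: 1/Na + 1/Nd = 1/1.27e+17 + 1/1.30e+16 = 8.47971e-17
Step 2: 2*eps*eps0/q = 2*11.7*8.854e-14/1.602e-19 = 1.293281e+07
Step 3: W^2 = 1.293281e+07 * 8.47971e-17 * 0.766 = 8.40045e-10
Step 4: W = sqrt(8.40045e-10) = 2.898e-05 cm = 0.2898 um

0.2898


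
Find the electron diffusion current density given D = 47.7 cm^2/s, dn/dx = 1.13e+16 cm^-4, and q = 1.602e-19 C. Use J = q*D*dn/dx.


Step 1: J = q * D * (dn/dx)
Step 2: J = 1.602e-19 * 47.7 * 1.13e+16
Step 3: J = 8.63e-02 A/cm^2

8.63e-02


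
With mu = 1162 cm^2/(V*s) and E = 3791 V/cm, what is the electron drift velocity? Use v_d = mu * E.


Step 1: v_d = mu * E
Step 2: v_d = 1162 * 3791 = 4405142
Step 3: v_d = 4.41e+06 cm/s

4.41e+06


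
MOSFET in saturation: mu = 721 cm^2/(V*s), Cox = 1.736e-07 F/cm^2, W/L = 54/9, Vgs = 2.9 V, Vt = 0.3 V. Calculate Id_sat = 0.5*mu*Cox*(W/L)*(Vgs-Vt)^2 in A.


Step 1: Overdrive voltage Vov = Vgs - Vt = 2.9 - 0.3 = 2.6 V
Step 2: W/L = 54/9 = 6
Step 3: Id = 0.5 * 721 * 1.736e-07 * 6 * 2.6^2
Step 4: Id = 2.54e-03 A

2.54e-03
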